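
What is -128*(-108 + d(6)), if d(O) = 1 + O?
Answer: 12928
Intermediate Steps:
-128*(-108 + d(6)) = -128*(-108 + (1 + 6)) = -128*(-108 + 7) = -128*(-101) = 12928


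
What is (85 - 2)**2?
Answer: 6889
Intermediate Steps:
(85 - 2)**2 = 83**2 = 6889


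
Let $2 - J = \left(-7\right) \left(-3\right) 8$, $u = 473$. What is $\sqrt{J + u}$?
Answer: $\sqrt{307} \approx 17.521$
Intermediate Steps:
$J = -166$ ($J = 2 - \left(-7\right) \left(-3\right) 8 = 2 - 21 \cdot 8 = 2 - 168 = -166$)
$\sqrt{J + u} = \sqrt{-166 + 473} = \sqrt{307}$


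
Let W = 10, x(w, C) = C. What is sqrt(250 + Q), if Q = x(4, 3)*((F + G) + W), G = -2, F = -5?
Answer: sqrt(259) ≈ 16.093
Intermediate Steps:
Q = 9 (Q = 3*((-5 - 2) + 10) = 3*(-7 + 10) = 3*3 = 9)
sqrt(250 + Q) = sqrt(250 + 9) = sqrt(259)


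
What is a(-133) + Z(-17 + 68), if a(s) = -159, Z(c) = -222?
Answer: -381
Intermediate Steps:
a(-133) + Z(-17 + 68) = -159 - 222 = -381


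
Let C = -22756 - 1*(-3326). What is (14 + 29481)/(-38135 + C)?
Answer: -5899/11513 ≈ -0.51238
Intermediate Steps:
C = -19430 (C = -22756 + 3326 = -19430)
(14 + 29481)/(-38135 + C) = (14 + 29481)/(-38135 - 19430) = 29495/(-57565) = 29495*(-1/57565) = -5899/11513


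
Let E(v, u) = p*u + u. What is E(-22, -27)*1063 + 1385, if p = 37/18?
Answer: -172625/2 ≈ -86313.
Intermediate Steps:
p = 37/18 (p = 37*(1/18) = 37/18 ≈ 2.0556)
E(v, u) = 55*u/18 (E(v, u) = 37*u/18 + u = 55*u/18)
E(-22, -27)*1063 + 1385 = ((55/18)*(-27))*1063 + 1385 = -165/2*1063 + 1385 = -175395/2 + 1385 = -172625/2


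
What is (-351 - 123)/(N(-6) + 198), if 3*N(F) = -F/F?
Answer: -1422/593 ≈ -2.3980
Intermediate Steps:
N(F) = -⅓ (N(F) = (-F/F)/3 = (-1*1)/3 = (⅓)*(-1) = -⅓)
(-351 - 123)/(N(-6) + 198) = (-351 - 123)/(-⅓ + 198) = -474/593/3 = -474*3/593 = -1422/593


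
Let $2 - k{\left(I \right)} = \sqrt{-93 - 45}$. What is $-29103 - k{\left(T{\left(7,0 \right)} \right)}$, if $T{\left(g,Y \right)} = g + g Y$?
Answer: $-29105 + i \sqrt{138} \approx -29105.0 + 11.747 i$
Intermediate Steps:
$T{\left(g,Y \right)} = g + Y g$
$k{\left(I \right)} = 2 - i \sqrt{138}$ ($k{\left(I \right)} = 2 - \sqrt{-93 - 45} = 2 - \sqrt{-138} = 2 - i \sqrt{138}$)
$-29103 - k{\left(T{\left(7,0 \right)} \right)} = -29103 - \left(2 - i \sqrt{138}\right) = -29105 + i \sqrt{138}$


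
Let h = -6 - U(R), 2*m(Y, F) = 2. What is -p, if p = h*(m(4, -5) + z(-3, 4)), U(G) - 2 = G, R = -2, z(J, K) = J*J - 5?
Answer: 30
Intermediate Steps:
z(J, K) = -5 + J² (z(J, K) = J² - 5 = -5 + J²)
U(G) = 2 + G
m(Y, F) = 1 (m(Y, F) = (½)*2 = 1)
h = -6 (h = -6 - (2 - 2) = -6 - 1*0 = -6 + 0 = -6)
p = -30 (p = -6*(1 + (-5 + (-3)²)) = -6*(1 + (-5 + 9)) = -6*(1 + 4) = -6*5 = -30)
-p = -1*(-30) = 30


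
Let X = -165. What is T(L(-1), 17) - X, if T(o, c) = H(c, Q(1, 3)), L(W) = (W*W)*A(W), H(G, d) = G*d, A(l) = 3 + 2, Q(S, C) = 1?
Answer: 182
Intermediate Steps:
A(l) = 5
L(W) = 5*W² (L(W) = (W*W)*5 = W²*5 = 5*W²)
T(o, c) = c (T(o, c) = c*1 = c)
T(L(-1), 17) - X = 17 - 1*(-165) = 17 + 165 = 182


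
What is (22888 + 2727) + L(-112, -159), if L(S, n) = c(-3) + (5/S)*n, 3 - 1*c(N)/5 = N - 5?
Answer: 2875835/112 ≈ 25677.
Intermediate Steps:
c(N) = 40 - 5*N (c(N) = 15 - 5*(N - 5) = 15 - 5*(-5 + N) = 15 + (25 - 5*N) = 40 - 5*N)
L(S, n) = 55 + 5*n/S (L(S, n) = (40 - 5*(-3)) + (5/S)*n = (40 + 15) + 5*n/S = 55 + 5*n/S)
(22888 + 2727) + L(-112, -159) = (22888 + 2727) + (55 + 5*(-159)/(-112)) = 25615 + (55 + 5*(-159)*(-1/112)) = 25615 + (55 + 795/112) = 25615 + 6955/112 = 2875835/112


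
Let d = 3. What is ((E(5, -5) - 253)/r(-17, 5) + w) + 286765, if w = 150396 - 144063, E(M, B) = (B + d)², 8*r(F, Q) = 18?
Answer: 878962/3 ≈ 2.9299e+5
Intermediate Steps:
r(F, Q) = 9/4 (r(F, Q) = (⅛)*18 = 9/4)
E(M, B) = (3 + B)² (E(M, B) = (B + 3)² = (3 + B)²)
w = 6333
((E(5, -5) - 253)/r(-17, 5) + w) + 286765 = (((3 - 5)² - 253)/(9/4) + 6333) + 286765 = (((-2)² - 253)*(4/9) + 6333) + 286765 = ((4 - 253)*(4/9) + 6333) + 286765 = (-249*4/9 + 6333) + 286765 = (-332/3 + 6333) + 286765 = 18667/3 + 286765 = 878962/3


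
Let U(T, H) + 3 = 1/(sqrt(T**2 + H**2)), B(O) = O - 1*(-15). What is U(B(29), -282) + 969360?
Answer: 969357 + sqrt(20365)/40730 ≈ 9.6936e+5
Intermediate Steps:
B(O) = 15 + O (B(O) = O + 15 = 15 + O)
U(T, H) = -3 + 1/sqrt(H**2 + T**2) (U(T, H) = -3 + 1/(sqrt(T**2 + H**2)) = -3 + 1/(sqrt(H**2 + T**2)) = -3 + 1/sqrt(H**2 + T**2))
U(B(29), -282) + 969360 = (-3 + 1/sqrt((-282)**2 + (15 + 29)**2)) + 969360 = (-3 + 1/sqrt(79524 + 44**2)) + 969360 = (-3 + 1/sqrt(79524 + 1936)) + 969360 = (-3 + 1/sqrt(81460)) + 969360 = (-3 + sqrt(20365)/40730) + 969360 = 969357 + sqrt(20365)/40730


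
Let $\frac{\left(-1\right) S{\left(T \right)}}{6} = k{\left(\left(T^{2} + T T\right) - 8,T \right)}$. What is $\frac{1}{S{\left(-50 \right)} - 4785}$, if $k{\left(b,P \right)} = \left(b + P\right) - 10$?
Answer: $- \frac{1}{34377} \approx -2.9089 \cdot 10^{-5}$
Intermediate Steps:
$k{\left(b,P \right)} = -10 + P + b$ ($k{\left(b,P \right)} = \left(P + b\right) - 10 = -10 + P + b$)
$S{\left(T \right)} = 108 - 12 T^{2} - 6 T$ ($S{\left(T \right)} = - 6 \left(-10 + T - \left(8 - T^{2} - T T\right)\right) = - 6 \left(-10 + T + \left(\left(T^{2} + T^{2}\right) - 8\right)\right) = - 6 \left(-10 + T + \left(2 T^{2} - 8\right)\right) = - 6 \left(-10 + T + \left(-8 + 2 T^{2}\right)\right) = - 6 \left(-18 + T + 2 T^{2}\right) = 108 - 12 T^{2} - 6 T$)
$\frac{1}{S{\left(-50 \right)} - 4785} = \frac{1}{\left(108 - 12 \left(-50\right)^{2} - -300\right) - 4785} = \frac{1}{\left(108 - 30000 + 300\right) - 4785} = \frac{1}{-29592 - 4785} = \frac{1}{-34377} = - \frac{1}{34377}$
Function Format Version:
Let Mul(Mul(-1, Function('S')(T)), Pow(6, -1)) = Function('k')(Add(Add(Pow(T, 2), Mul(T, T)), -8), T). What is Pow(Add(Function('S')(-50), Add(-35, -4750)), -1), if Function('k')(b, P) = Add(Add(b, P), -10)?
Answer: Rational(-1, 34377) ≈ -2.9089e-5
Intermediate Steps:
Function('k')(b, P) = Add(-10, P, b) (Function('k')(b, P) = Add(Add(P, b), -10) = Add(-10, P, b))
Function('S')(T) = Add(108, Mul(-12, Pow(T, 2)), Mul(-6, T)) (Function('S')(T) = Mul(-6, Add(-10, T, Add(Add(Pow(T, 2), Mul(T, T)), -8))) = Mul(-6, Add(-10, T, Add(Add(Pow(T, 2), Pow(T, 2)), -8))) = Mul(-6, Add(-10, T, Add(Mul(2, Pow(T, 2)), -8))) = Mul(-6, Add(-10, T, Add(-8, Mul(2, Pow(T, 2))))) = Mul(-6, Add(-18, T, Mul(2, Pow(T, 2)))) = Add(108, Mul(-12, Pow(T, 2)), Mul(-6, T)))
Pow(Add(Function('S')(-50), Add(-35, -4750)), -1) = Pow(Add(Add(108, Mul(-12, Pow(-50, 2)), Mul(-6, -50)), Add(-35, -4750)), -1) = Pow(Add(Add(108, Mul(-12, 2500), 300), -4785), -1) = Pow(Add(Add(108, -30000, 300), -4785), -1) = Pow(Add(-29592, -4785), -1) = Pow(-34377, -1) = Rational(-1, 34377)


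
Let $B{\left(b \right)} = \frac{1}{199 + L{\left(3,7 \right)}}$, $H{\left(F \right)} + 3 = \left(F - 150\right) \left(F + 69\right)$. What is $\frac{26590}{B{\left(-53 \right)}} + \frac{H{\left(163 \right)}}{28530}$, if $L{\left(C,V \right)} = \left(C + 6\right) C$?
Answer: $\frac{171446473213}{28530} \approx 6.0093 \cdot 10^{6}$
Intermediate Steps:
$L{\left(C,V \right)} = C \left(6 + C\right)$ ($L{\left(C,V \right)} = \left(6 + C\right) C = C \left(6 + C\right)$)
$H{\left(F \right)} = -3 + \left(-150 + F\right) \left(69 + F\right)$ ($H{\left(F \right)} = -3 + \left(F - 150\right) \left(F + 69\right) = -3 + \left(-150 + F\right) \left(69 + F\right)$)
$B{\left(b \right)} = \frac{1}{226}$ ($B{\left(b \right)} = \frac{1}{199 + 3 \left(6 + 3\right)} = \frac{1}{199 + 3 \cdot 9} = \frac{1}{199 + 27} = \frac{1}{226}$)
$\frac{26590}{B{\left(-53 \right)}} + \frac{H{\left(163 \right)}}{28530} = 26590 \frac{1}{\frac{1}{226}} + \frac{-10353 + 163^{2} - 13203}{28530} = 26590 \cdot 226 + \left(-10353 + 26569 - 13203\right) \frac{1}{28530} = 6009340 + 3013 \cdot \frac{1}{28530} = 6009340 + \frac{3013}{28530} = \frac{171446473213}{28530}$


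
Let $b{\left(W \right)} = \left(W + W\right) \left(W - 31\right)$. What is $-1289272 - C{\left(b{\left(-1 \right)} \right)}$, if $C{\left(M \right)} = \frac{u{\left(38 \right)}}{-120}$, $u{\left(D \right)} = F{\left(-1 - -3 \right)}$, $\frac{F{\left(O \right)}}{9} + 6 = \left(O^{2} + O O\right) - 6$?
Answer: $- \frac{12892723}{10} \approx -1.2893 \cdot 10^{6}$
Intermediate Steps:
$F{\left(O \right)} = -108 + 18 O^{2}$ ($F{\left(O \right)} = -54 + 9 \left(\left(O^{2} + O O\right) - 6\right) = -54 + 9 \left(\left(O^{2} + O^{2}\right) - 6\right) = -54 + 9 \left(2 O^{2} - 6\right) = -54 + 9 \left(-6 + 2 O^{2}\right) = -54 + \left(-54 + 18 O^{2}\right) = -108 + 18 O^{2}$)
$u{\left(D \right)} = -36$ ($u{\left(D \right)} = -108 + 18 \left(-1 - -3\right)^{2} = -108 + 18 \left(-1 + 3\right)^{2} = -108 + 18 \cdot 2^{2} = -108 + 18 \cdot 4 = -108 + 72 = -36$)
$b{\left(W \right)} = 2 W \left(-31 + W\right)$
$C{\left(M \right)} = \frac{3}{10}$ ($C{\left(M \right)} = - \frac{36}{-120} = \left(-36\right) \left(- \frac{1}{120}\right) = \frac{3}{10}$)
$-1289272 - C{\left(b{\left(-1 \right)} \right)} = -1289272 - \frac{3}{10} = - \frac{12892723}{10}$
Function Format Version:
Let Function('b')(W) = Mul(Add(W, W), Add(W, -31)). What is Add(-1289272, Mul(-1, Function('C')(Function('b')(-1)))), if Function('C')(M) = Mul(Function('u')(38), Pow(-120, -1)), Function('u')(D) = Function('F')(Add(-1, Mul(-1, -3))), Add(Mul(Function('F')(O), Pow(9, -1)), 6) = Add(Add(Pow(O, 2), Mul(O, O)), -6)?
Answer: Rational(-12892723, 10) ≈ -1.2893e+6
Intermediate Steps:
Function('F')(O) = Add(-108, Mul(18, Pow(O, 2))) (Function('F')(O) = Add(-54, Mul(9, Add(Add(Pow(O, 2), Mul(O, O)), -6))) = Add(-54, Mul(9, Add(Add(Pow(O, 2), Pow(O, 2)), -6))) = Add(-54, Mul(9, Add(Mul(2, Pow(O, 2)), -6))) = Add(-54, Mul(9, Add(-6, Mul(2, Pow(O, 2))))) = Add(-54, Add(-54, Mul(18, Pow(O, 2)))) = Add(-108, Mul(18, Pow(O, 2))))
Function('u')(D) = -36 (Function('u')(D) = Add(-108, Mul(18, Pow(Add(-1, Mul(-1, -3)), 2))) = Add(-108, Mul(18, Pow(Add(-1, 3), 2))) = Add(-108, Mul(18, Pow(2, 2))) = Add(-108, Mul(18, 4)) = Add(-108, 72) = -36)
Function('b')(W) = Mul(2, W, Add(-31, W)) (Function('b')(W) = Mul(Mul(2, W), Add(-31, W)) = Mul(2, W, Add(-31, W)))
Function('C')(M) = Rational(3, 10) (Function('C')(M) = Mul(-36, Pow(-120, -1)) = Mul(-36, Rational(-1, 120)) = Rational(3, 10))
Add(-1289272, Mul(-1, Function('C')(Function('b')(-1)))) = Add(-1289272, Mul(-1, Rational(3, 10))) = Add(-1289272, Rational(-3, 10)) = Rational(-12892723, 10)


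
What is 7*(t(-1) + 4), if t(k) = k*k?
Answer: 35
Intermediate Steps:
t(k) = k²
7*(t(-1) + 4) = 7*((-1)² + 4) = 7*(1 + 4) = 7*5 = 35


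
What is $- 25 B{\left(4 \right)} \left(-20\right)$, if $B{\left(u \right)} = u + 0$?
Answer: $2000$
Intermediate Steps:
$B{\left(u \right)} = u$
$- 25 B{\left(4 \right)} \left(-20\right) = \left(-25\right) 4 \left(-20\right) = \left(-100\right) \left(-20\right) = 2000$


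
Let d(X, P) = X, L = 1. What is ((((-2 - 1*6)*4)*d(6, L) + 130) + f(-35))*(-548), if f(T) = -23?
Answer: 46580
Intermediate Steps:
((((-2 - 1*6)*4)*d(6, L) + 130) + f(-35))*(-548) = ((((-2 - 1*6)*4)*6 + 130) - 23)*(-548) = ((((-2 - 6)*4)*6 + 130) - 23)*(-548) = ((-8*4*6 + 130) - 23)*(-548) = ((-32*6 + 130) - 23)*(-548) = ((-192 + 130) - 23)*(-548) = (-62 - 23)*(-548) = -85*(-548) = 46580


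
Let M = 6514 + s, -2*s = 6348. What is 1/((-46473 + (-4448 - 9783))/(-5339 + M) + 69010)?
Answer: 1999/138011694 ≈ 1.4484e-5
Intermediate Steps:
s = -3174 (s = -½*6348 = -3174)
M = 3340 (M = 6514 - 3174 = 3340)
1/((-46473 + (-4448 - 9783))/(-5339 + M) + 69010) = 1/((-46473 + (-4448 - 9783))/(-5339 + 3340) + 69010) = 1/((-46473 - 14231)/(-1999) + 69010) = 1/(-60704*(-1/1999) + 69010) = 1/(60704/1999 + 69010) = 1/(138011694/1999) = 1999/138011694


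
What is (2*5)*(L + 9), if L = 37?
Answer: 460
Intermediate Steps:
(2*5)*(L + 9) = (2*5)*(37 + 9) = 10*46 = 460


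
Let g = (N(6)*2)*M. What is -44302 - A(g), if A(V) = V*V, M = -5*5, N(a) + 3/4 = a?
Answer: -452833/4 ≈ -1.1321e+5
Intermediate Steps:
N(a) = -3/4 + a
M = -25
g = -525/2 (g = ((-3/4 + 6)*2)*(-25) = ((21/4)*2)*(-25) = (21/2)*(-25) = -525/2 ≈ -262.50)
A(V) = V**2
-44302 - A(g) = -44302 - (-525/2)**2 = -44302 - 1*275625/4 = -44302 - 275625/4 = -452833/4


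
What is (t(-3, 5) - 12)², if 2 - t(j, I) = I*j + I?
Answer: 0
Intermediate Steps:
t(j, I) = 2 - I - I*j (t(j, I) = 2 - (I*j + I) = 2 - (I + I*j) = 2 + (-I - I*j) = 2 - I - I*j)
(t(-3, 5) - 12)² = ((2 - 1*5 - 1*5*(-3)) - 12)² = ((2 - 5 + 15) - 12)² = (12 - 12)² = 0² = 0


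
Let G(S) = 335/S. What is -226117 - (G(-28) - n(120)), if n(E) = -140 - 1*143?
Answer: -6338865/28 ≈ -2.2639e+5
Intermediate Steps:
n(E) = -283 (n(E) = -140 - 143 = -283)
-226117 - (G(-28) - n(120)) = -226117 - (335/(-28) - 1*(-283)) = -226117 - (335*(-1/28) + 283) = -226117 - (-335/28 + 283) = -226117 - 1*7589/28 = -226117 - 7589/28 = -6338865/28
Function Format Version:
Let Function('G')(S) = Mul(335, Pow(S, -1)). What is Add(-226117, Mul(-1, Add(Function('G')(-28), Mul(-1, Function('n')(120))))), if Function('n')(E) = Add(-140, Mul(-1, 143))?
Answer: Rational(-6338865, 28) ≈ -2.2639e+5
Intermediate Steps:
Function('n')(E) = -283 (Function('n')(E) = Add(-140, -143) = -283)
Add(-226117, Mul(-1, Add(Function('G')(-28), Mul(-1, Function('n')(120))))) = Add(-226117, Mul(-1, Add(Mul(335, Pow(-28, -1)), Mul(-1, -283)))) = Add(-226117, Mul(-1, Add(Mul(335, Rational(-1, 28)), 283))) = Add(-226117, Mul(-1, Add(Rational(-335, 28), 283))) = Add(-226117, Mul(-1, Rational(7589, 28))) = Add(-226117, Rational(-7589, 28)) = Rational(-6338865, 28)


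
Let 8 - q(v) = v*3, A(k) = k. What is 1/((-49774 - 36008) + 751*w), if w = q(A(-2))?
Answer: -1/75268 ≈ -1.3286e-5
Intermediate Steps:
q(v) = 8 - 3*v (q(v) = 8 - v*3 = 8 - 3*v)
w = 14 (w = 8 - 3*(-2) = 8 + 6 = 14)
1/((-49774 - 36008) + 751*w) = 1/((-49774 - 36008) + 751*14) = 1/(-85782 + 10514) = 1/(-75268) = -1/75268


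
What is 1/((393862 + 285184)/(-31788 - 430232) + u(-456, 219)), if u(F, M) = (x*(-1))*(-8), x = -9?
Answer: -231010/16972243 ≈ -0.013611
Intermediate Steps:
u(F, M) = -72 (u(F, M) = -9*(-1)*(-8) = 9*(-8) = -72)
1/((393862 + 285184)/(-31788 - 430232) + u(-456, 219)) = 1/((393862 + 285184)/(-31788 - 430232) - 72) = 1/(679046/(-462020) - 72) = 1/(679046*(-1/462020) - 72) = 1/(-339523/231010 - 72) = 1/(-16972243/231010) = -231010/16972243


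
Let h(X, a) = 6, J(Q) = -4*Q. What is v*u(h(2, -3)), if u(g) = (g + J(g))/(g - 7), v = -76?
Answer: -1368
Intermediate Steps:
u(g) = -3*g/(-7 + g) (u(g) = (g - 4*g)/(g - 7) = (-3*g)/(-7 + g) = -3*g/(-7 + g))
v*u(h(2, -3)) = -(-228)*6/(-7 + 6) = -(-228)*6/(-1) = -(-228)*6*(-1) = -76*18 = -1368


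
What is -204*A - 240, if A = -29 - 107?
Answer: 27504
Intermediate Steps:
A = -136
-204*A - 240 = -204*(-136) - 240 = 27744 - 240 = 27504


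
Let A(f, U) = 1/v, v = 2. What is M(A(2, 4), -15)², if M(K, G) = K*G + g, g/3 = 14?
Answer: 4761/4 ≈ 1190.3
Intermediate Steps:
g = 42 (g = 3*14 = 42)
A(f, U) = ½ (A(f, U) = 1/2 = ½)
M(K, G) = 42 + G*K (M(K, G) = K*G + 42 = G*K + 42 = 42 + G*K)
M(A(2, 4), -15)² = (42 - 15*½)² = (42 - 15/2)² = (69/2)² = 4761/4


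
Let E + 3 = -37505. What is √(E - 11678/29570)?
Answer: I*√8199193536915/14785 ≈ 193.67*I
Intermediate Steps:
E = -37508 (E = -3 - 37505 = -37508)
√(E - 11678/29570) = √(-37508 - 11678/29570) = √(-37508 - 11678*1/29570) = √(-37508 - 5839/14785) = √(-554561619/14785) = I*√8199193536915/14785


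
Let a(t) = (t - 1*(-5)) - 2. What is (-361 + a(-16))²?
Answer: 139876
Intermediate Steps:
a(t) = 3 + t (a(t) = (t + 5) - 2 = (5 + t) - 2 = 3 + t)
(-361 + a(-16))² = (-361 + (3 - 16))² = (-361 - 13)² = (-374)² = 139876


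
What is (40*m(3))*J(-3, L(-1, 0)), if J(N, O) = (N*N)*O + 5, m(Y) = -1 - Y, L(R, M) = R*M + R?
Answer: 640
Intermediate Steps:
L(R, M) = R + M*R (L(R, M) = M*R + R = R + M*R)
J(N, O) = 5 + O*N² (J(N, O) = N²*O + 5 = O*N² + 5 = 5 + O*N²)
(40*m(3))*J(-3, L(-1, 0)) = (40*(-1 - 1*3))*(5 - (1 + 0)*(-3)²) = (40*(-1 - 3))*(5 - 1*1*9) = (40*(-4))*(5 - 1*9) = -160*(5 - 9) = -160*(-4) = 640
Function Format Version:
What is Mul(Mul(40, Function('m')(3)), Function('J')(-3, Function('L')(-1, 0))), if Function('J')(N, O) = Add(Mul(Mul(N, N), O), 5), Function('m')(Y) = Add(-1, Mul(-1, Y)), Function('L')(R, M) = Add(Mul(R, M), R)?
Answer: 640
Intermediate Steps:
Function('L')(R, M) = Add(R, Mul(M, R)) (Function('L')(R, M) = Add(Mul(M, R), R) = Add(R, Mul(M, R)))
Function('J')(N, O) = Add(5, Mul(O, Pow(N, 2))) (Function('J')(N, O) = Add(Mul(Pow(N, 2), O), 5) = Add(Mul(O, Pow(N, 2)), 5) = Add(5, Mul(O, Pow(N, 2))))
Mul(Mul(40, Function('m')(3)), Function('J')(-3, Function('L')(-1, 0))) = Mul(Mul(40, Add(-1, Mul(-1, 3))), Add(5, Mul(Mul(-1, Add(1, 0)), Pow(-3, 2)))) = Mul(Mul(40, Add(-1, -3)), Add(5, Mul(Mul(-1, 1), 9))) = Mul(Mul(40, -4), Add(5, Mul(-1, 9))) = Mul(-160, Add(5, -9)) = Mul(-160, -4) = 640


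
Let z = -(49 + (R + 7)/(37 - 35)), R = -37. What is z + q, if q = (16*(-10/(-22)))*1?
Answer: -294/11 ≈ -26.727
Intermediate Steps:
q = 80/11 (q = (16*(-10*(-1/22)))*1 = (16*(5/11))*1 = (80/11)*1 = 80/11 ≈ 7.2727)
z = -34 (z = -(49 + (-37 + 7)/(37 - 35)) = -(49 - 30/2) = -(49 - 30*½) = -(49 - 15) = -1*34 = -34)
z + q = -34 + 80/11 = -294/11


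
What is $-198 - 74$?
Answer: $-272$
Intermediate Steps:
$-198 - 74 = -272$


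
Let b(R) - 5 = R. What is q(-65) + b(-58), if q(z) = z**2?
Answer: 4172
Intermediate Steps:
b(R) = 5 + R
q(-65) + b(-58) = (-65)**2 + (5 - 58) = 4225 - 53 = 4172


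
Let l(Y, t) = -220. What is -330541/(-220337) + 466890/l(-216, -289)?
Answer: -10280042291/4847414 ≈ -2120.7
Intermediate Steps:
-330541/(-220337) + 466890/l(-216, -289) = -330541/(-220337) + 466890/(-220) = -330541*(-1/220337) + 466890*(-1/220) = 330541/220337 - 46689/22 = -10280042291/4847414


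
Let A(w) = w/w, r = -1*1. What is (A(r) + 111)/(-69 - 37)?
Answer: -56/53 ≈ -1.0566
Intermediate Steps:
r = -1
A(w) = 1
(A(r) + 111)/(-69 - 37) = (1 + 111)/(-69 - 37) = 112/(-106) = -1/106*112 = -56/53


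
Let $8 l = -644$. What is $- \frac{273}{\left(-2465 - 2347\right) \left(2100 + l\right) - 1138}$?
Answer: $\frac{273}{9718972} \approx 2.8089 \cdot 10^{-5}$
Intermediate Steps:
$l = - \frac{161}{2}$ ($l = \frac{1}{8} \left(-644\right) = - \frac{161}{2} \approx -80.5$)
$- \frac{273}{\left(-2465 - 2347\right) \left(2100 + l\right) - 1138} = - \frac{273}{\left(-2465 - 2347\right) \left(2100 - \frac{161}{2}\right) - 1138} = - \frac{273}{\left(-4812\right) \frac{4039}{2} - 1138} = - \frac{273}{-9717834 - 1138} = - \frac{273}{-9718972} = \left(-273\right) \left(- \frac{1}{9718972}\right) = \frac{273}{9718972}$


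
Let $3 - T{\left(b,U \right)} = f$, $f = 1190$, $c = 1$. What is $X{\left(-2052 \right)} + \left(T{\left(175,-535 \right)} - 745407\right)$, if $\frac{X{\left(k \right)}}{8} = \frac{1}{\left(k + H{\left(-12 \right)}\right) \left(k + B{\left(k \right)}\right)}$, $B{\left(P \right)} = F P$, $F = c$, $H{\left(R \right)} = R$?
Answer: $- \frac{790517618207}{1058832} \approx -7.4659 \cdot 10^{5}$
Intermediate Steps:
$T{\left(b,U \right)} = -1187$ ($T{\left(b,U \right)} = 3 - 1190 = -1187$)
$F = 1$
$B{\left(P \right)} = P$ ($B{\left(P \right)} = 1 P = P$)
$X{\left(k \right)} = \frac{4}{k \left(-12 + k\right)}$ ($X{\left(k \right)} = \frac{8}{\left(k - 12\right) \left(k + k\right)} = \frac{8}{\left(-12 + k\right) 2 k} = \frac{8}{2 k \left(-12 + k\right)} = 8 \frac{1}{2 k \left(-12 + k\right)} = \frac{4}{k \left(-12 + k\right)}$)
$X{\left(-2052 \right)} + \left(T{\left(175,-535 \right)} - 745407\right) = \frac{4}{\left(-2052\right) \left(-12 - 2052\right)} - 746594 = 4 \left(- \frac{1}{2052}\right) \frac{1}{-2064} - 746594 = 4 \left(- \frac{1}{2052}\right) \left(- \frac{1}{2064}\right) - 746594 = \frac{1}{1058832} - 746594 = - \frac{790517618207}{1058832}$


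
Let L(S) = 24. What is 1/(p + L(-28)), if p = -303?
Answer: -1/279 ≈ -0.0035842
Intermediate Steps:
1/(p + L(-28)) = 1/(-303 + 24) = 1/(-279) = -1/279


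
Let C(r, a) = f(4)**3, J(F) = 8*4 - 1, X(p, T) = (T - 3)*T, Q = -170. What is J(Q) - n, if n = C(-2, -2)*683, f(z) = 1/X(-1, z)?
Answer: 1301/64 ≈ 20.328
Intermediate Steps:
X(p, T) = T*(-3 + T) (X(p, T) = (-3 + T)*T = T*(-3 + T))
f(z) = 1/(z*(-3 + z))
J(F) = 31 (J(F) = 32 - 1 = 31)
C(r, a) = 1/64 (C(r, a) = (1/(4*(-3 + 4)))**3 = ((1/4)/1)**3 = ((1/4)*1)**3 = (1/4)**3 = 1/64)
n = 683/64 (n = (1/64)*683 = 683/64 ≈ 10.672)
J(Q) - n = 31 - 1*683/64 = 31 - 683/64 = 1301/64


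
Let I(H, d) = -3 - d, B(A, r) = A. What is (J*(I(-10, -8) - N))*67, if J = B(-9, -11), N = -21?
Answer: -15678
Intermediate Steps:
J = -9
(J*(I(-10, -8) - N))*67 = -9*((-3 - 1*(-8)) - 1*(-21))*67 = -9*((-3 + 8) + 21)*67 = -9*(5 + 21)*67 = -9*26*67 = -234*67 = -15678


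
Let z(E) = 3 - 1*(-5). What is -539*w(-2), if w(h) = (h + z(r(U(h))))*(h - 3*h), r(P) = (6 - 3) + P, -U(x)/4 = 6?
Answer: -12936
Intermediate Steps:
U(x) = -24 (U(x) = -4*6 = -24)
r(P) = 3 + P
z(E) = 8 (z(E) = 3 + 5 = 8)
w(h) = -2*h*(8 + h) (w(h) = (h + 8)*(h - 3*h) = (8 + h)*(-2*h) = -2*h*(8 + h))
-539*w(-2) = -(-1078)*(-2)*(8 - 2) = -(-1078)*(-2)*6 = -539*24 = -12936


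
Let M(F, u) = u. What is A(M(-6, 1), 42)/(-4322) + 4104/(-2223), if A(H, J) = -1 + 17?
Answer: -51968/28093 ≈ -1.8499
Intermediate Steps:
A(H, J) = 16
A(M(-6, 1), 42)/(-4322) + 4104/(-2223) = 16/(-4322) + 4104/(-2223) = 16*(-1/4322) + 4104*(-1/2223) = -8/2161 - 24/13 = -51968/28093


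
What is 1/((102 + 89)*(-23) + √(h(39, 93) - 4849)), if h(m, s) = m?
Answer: -4393/19303259 - I*√4810/19303259 ≈ -0.00022758 - 3.5929e-6*I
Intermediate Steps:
1/((102 + 89)*(-23) + √(h(39, 93) - 4849)) = 1/((102 + 89)*(-23) + √(39 - 4849)) = 1/(191*(-23) + √(-4810)) = 1/(-4393 + I*√4810)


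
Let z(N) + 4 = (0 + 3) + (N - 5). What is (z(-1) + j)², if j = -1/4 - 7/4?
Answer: 81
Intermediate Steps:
z(N) = -6 + N (z(N) = -4 + ((0 + 3) + (N - 5)) = -4 + (3 + (-5 + N)) = -4 + (-2 + N) = -6 + N)
j = -2 (j = -1*¼ - 7*¼ = -¼ - 7/4 = -2)
(z(-1) + j)² = ((-6 - 1) - 2)² = (-7 - 2)² = (-9)² = 81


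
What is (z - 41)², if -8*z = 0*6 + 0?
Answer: 1681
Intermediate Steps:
z = 0 (z = -(0*6 + 0)/8 = -(0 + 0)/8 = -⅛*0 = 0)
(z - 41)² = (0 - 41)² = (-41)² = 1681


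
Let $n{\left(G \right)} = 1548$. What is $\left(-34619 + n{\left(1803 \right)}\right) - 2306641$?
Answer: $-2339712$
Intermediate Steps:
$\left(-34619 + n{\left(1803 \right)}\right) - 2306641 = \left(-34619 + 1548\right) - 2306641 = -33071 - 2306641 = -2339712$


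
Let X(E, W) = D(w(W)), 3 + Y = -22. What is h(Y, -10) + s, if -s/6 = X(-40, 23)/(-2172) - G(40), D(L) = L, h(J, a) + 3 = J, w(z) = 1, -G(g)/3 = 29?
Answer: -199099/362 ≈ -550.00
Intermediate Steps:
Y = -25 (Y = -3 - 22 = -25)
G(g) = -87 (G(g) = -3*29 = -87)
h(J, a) = -3 + J
X(E, W) = 1
s = -188963/362 (s = -6*(1/(-2172) - 1*(-87)) = -6*(1*(-1/2172) + 87) = -6*(-1/2172 + 87) = -6*188963/2172 = -188963/362 ≈ -522.00)
h(Y, -10) + s = (-3 - 25) - 188963/362 = -28 - 188963/362 = -199099/362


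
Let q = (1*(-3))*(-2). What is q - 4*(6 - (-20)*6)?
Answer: -498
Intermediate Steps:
q = 6 (q = -3*(-2) = 6)
q - 4*(6 - (-20)*6) = 6 - 4*(6 - (-20)*6) = 6 - 4*(6 - 4*(-30)) = 6 - 4*(6 + 120) = 6 - 4*126 = 6 - 504 = -498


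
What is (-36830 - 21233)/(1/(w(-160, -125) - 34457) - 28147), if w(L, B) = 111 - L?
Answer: 1984941718/962233343 ≈ 2.0628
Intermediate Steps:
(-36830 - 21233)/(1/(w(-160, -125) - 34457) - 28147) = (-36830 - 21233)/(1/((111 - 1*(-160)) - 34457) - 28147) = -58063/(1/((111 + 160) - 34457) - 28147) = -58063/(1/(271 - 34457) - 28147) = -58063/(1/(-34186) - 28147) = -58063/(-1/34186 - 28147) = -58063/(-962233343/34186) = -58063*(-34186/962233343) = 1984941718/962233343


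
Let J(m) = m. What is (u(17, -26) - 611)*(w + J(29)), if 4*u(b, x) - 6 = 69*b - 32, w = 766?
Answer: -1031115/4 ≈ -2.5778e+5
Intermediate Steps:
u(b, x) = -13/2 + 69*b/4 (u(b, x) = 3/2 + (69*b - 32)/4 = 3/2 + (-32 + 69*b)/4 = 3/2 + (-8 + 69*b/4) = -13/2 + 69*b/4)
(u(17, -26) - 611)*(w + J(29)) = ((-13/2 + (69/4)*17) - 611)*(766 + 29) = ((-13/2 + 1173/4) - 611)*795 = (1147/4 - 611)*795 = -1297/4*795 = -1031115/4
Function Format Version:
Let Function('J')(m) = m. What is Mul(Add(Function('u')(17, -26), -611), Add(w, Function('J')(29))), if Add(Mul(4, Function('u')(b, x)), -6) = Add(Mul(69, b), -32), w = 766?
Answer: Rational(-1031115, 4) ≈ -2.5778e+5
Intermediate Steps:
Function('u')(b, x) = Add(Rational(-13, 2), Mul(Rational(69, 4), b)) (Function('u')(b, x) = Add(Rational(3, 2), Mul(Rational(1, 4), Add(Mul(69, b), -32))) = Add(Rational(3, 2), Mul(Rational(1, 4), Add(-32, Mul(69, b)))) = Add(Rational(3, 2), Add(-8, Mul(Rational(69, 4), b))) = Add(Rational(-13, 2), Mul(Rational(69, 4), b)))
Mul(Add(Function('u')(17, -26), -611), Add(w, Function('J')(29))) = Mul(Add(Add(Rational(-13, 2), Mul(Rational(69, 4), 17)), -611), Add(766, 29)) = Mul(Add(Add(Rational(-13, 2), Rational(1173, 4)), -611), 795) = Mul(Add(Rational(1147, 4), -611), 795) = Mul(Rational(-1297, 4), 795) = Rational(-1031115, 4)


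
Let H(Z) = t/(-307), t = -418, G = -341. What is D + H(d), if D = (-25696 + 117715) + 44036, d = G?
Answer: 41769303/307 ≈ 1.3606e+5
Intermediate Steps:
d = -341
H(Z) = 418/307 (H(Z) = -418/(-307) = -418*(-1/307) = 418/307)
D = 136055 (D = 92019 + 44036 = 136055)
D + H(d) = 136055 + 418/307 = 41769303/307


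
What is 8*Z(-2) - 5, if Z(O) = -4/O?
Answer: 11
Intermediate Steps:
8*Z(-2) - 5 = 8*(-4/(-2)) - 5 = 8*(-4*(-½)) - 5 = 8*2 - 5 = 16 - 5 = 11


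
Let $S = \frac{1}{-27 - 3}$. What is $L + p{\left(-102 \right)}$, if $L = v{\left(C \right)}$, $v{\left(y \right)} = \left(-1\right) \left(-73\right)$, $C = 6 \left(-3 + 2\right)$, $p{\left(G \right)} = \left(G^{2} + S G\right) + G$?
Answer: $\frac{51892}{5} \approx 10378.0$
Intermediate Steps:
$S = - \frac{1}{30}$ ($S = \frac{1}{-30} = - \frac{1}{30} \approx -0.033333$)
$p{\left(G \right)} = G^{2} + \frac{29 G}{30}$ ($p{\left(G \right)} = \left(G^{2} - \frac{G}{30}\right) + G = G^{2} + \frac{29 G}{30}$)
$C = -6$ ($C = 6 \left(-1\right) = -6$)
$v{\left(y \right)} = 73$
$L = 73$
$L + p{\left(-102 \right)} = 73 + \frac{1}{30} \left(-102\right) \left(29 + 30 \left(-102\right)\right) = 73 + \frac{1}{30} \left(-102\right) \left(29 - 3060\right) = 73 + \frac{1}{30} \left(-102\right) \left(-3031\right) = 73 + \frac{51527}{5} = \frac{51892}{5}$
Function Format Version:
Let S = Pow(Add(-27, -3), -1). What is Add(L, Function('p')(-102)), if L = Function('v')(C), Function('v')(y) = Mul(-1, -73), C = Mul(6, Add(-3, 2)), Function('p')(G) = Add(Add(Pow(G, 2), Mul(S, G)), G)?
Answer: Rational(51892, 5) ≈ 10378.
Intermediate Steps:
S = Rational(-1, 30) (S = Pow(-30, -1) = Rational(-1, 30) ≈ -0.033333)
Function('p')(G) = Add(Pow(G, 2), Mul(Rational(29, 30), G)) (Function('p')(G) = Add(Add(Pow(G, 2), Mul(Rational(-1, 30), G)), G) = Add(Pow(G, 2), Mul(Rational(29, 30), G)))
C = -6 (C = Mul(6, -1) = -6)
Function('v')(y) = 73
L = 73
Add(L, Function('p')(-102)) = Add(73, Mul(Rational(1, 30), -102, Add(29, Mul(30, -102)))) = Add(73, Mul(Rational(1, 30), -102, Add(29, -3060))) = Add(73, Mul(Rational(1, 30), -102, -3031)) = Add(73, Rational(51527, 5)) = Rational(51892, 5)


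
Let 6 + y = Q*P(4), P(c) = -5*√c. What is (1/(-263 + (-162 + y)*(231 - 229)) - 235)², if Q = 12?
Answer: 38874431556/703921 ≈ 55226.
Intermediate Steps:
y = -126 (y = -6 + 12*(-5*√4) = -6 + 12*(-5*2) = -6 + 12*(-10) = -6 - 120 = -126)
(1/(-263 + (-162 + y)*(231 - 229)) - 235)² = (1/(-263 + (-162 - 126)*(231 - 229)) - 235)² = (1/(-263 - 288*2) - 235)² = (1/(-263 - 576) - 235)² = (1/(-839) - 235)² = (-1/839 - 235)² = (-197166/839)² = 38874431556/703921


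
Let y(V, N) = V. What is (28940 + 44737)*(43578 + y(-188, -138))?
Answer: 3196845030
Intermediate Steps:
(28940 + 44737)*(43578 + y(-188, -138)) = (28940 + 44737)*(43578 - 188) = 73677*43390 = 3196845030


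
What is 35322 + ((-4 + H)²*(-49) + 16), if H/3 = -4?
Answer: 22794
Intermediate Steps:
H = -12 (H = 3*(-4) = -12)
35322 + ((-4 + H)²*(-49) + 16) = 35322 + ((-4 - 12)²*(-49) + 16) = 35322 + ((-16)²*(-49) + 16) = 35322 + (256*(-49) + 16) = 35322 + (-12544 + 16) = 35322 - 12528 = 22794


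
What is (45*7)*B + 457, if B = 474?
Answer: 149767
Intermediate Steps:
(45*7)*B + 457 = (45*7)*474 + 457 = 315*474 + 457 = 149310 + 457 = 149767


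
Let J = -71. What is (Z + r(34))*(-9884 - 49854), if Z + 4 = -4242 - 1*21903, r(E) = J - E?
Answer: 1568361452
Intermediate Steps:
r(E) = -71 - E
Z = -26149 (Z = -4 + (-4242 - 1*21903) = -4 + (-4242 - 21903) = -4 - 26145 = -26149)
(Z + r(34))*(-9884 - 49854) = (-26149 + (-71 - 1*34))*(-9884 - 49854) = (-26149 + (-71 - 34))*(-59738) = (-26149 - 105)*(-59738) = -26254*(-59738) = 1568361452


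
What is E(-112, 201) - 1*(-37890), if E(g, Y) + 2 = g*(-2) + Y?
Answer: 38313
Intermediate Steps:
E(g, Y) = -2 + Y - 2*g (E(g, Y) = -2 + (g*(-2) + Y) = -2 + (-2*g + Y) = -2 + (Y - 2*g) = -2 + Y - 2*g)
E(-112, 201) - 1*(-37890) = (-2 + 201 - 2*(-112)) - 1*(-37890) = (-2 + 201 + 224) + 37890 = 423 + 37890 = 38313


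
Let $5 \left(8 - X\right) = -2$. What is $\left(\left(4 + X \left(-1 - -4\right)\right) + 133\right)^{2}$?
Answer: $\frac{657721}{25} \approx 26309.0$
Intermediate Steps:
$X = \frac{42}{5}$ ($X = 8 - - \frac{2}{5} = 8 + \frac{2}{5} = \frac{42}{5} \approx 8.4$)
$\left(\left(4 + X \left(-1 - -4\right)\right) + 133\right)^{2} = \left(\left(4 + \frac{42 \left(-1 - -4\right)}{5}\right) + 133\right)^{2} = \left(\left(4 + \frac{42 \left(-1 + 4\right)}{5}\right) + 133\right)^{2} = \left(\left(4 + \frac{42}{5} \cdot 3\right) + 133\right)^{2} = \left(\left(4 + \frac{126}{5}\right) + 133\right)^{2} = \left(\frac{146}{5} + 133\right)^{2} = \left(\frac{811}{5}\right)^{2} = \frac{657721}{25}$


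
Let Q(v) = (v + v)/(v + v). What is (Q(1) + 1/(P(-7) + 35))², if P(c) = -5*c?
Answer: 5041/4900 ≈ 1.0288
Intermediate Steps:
Q(v) = 1 (Q(v) = (2*v)/((2*v)) = (2*v)*(1/(2*v)) = 1)
(Q(1) + 1/(P(-7) + 35))² = (1 + 1/(-5*(-7) + 35))² = (1 + 1/(35 + 35))² = (1 + 1/70)² = (71/70)² = 5041/4900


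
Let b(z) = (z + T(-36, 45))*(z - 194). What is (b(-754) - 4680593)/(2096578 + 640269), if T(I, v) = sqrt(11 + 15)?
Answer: -3965801/2736847 - 948*sqrt(26)/2736847 ≈ -1.4508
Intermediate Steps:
T(I, v) = sqrt(26)
b(z) = (-194 + z)*(z + sqrt(26)) (b(z) = (z + sqrt(26))*(z - 194) = (z + sqrt(26))*(-194 + z) = (-194 + z)*(z + sqrt(26)))
(b(-754) - 4680593)/(2096578 + 640269) = (((-754)**2 - 194*(-754) - 194*sqrt(26) - 754*sqrt(26)) - 4680593)/(2096578 + 640269) = ((568516 + 146276 - 194*sqrt(26) - 754*sqrt(26)) - 4680593)/2736847 = ((714792 - 948*sqrt(26)) - 4680593)*(1/2736847) = (-3965801 - 948*sqrt(26))*(1/2736847) = -3965801/2736847 - 948*sqrt(26)/2736847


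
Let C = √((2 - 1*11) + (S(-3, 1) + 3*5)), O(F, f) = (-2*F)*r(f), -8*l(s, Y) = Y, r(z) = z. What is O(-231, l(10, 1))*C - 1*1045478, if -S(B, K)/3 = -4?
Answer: -1045478 - 693*√2/4 ≈ -1.0457e+6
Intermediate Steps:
S(B, K) = 12 (S(B, K) = -3*(-4) = 12)
l(s, Y) = -Y/8
O(F, f) = -2*F*f (O(F, f) = (-2*F)*f = -2*F*f)
C = 3*√2 (C = √((2 - 1*11) + (12 + 3*5)) = √((2 - 11) + (12 + 15)) = √(-9 + 27) = √18 = 3*√2 ≈ 4.2426)
O(-231, l(10, 1))*C - 1*1045478 = (-2*(-231)*(-⅛*1))*(3*√2) - 1*1045478 = (-2*(-231)*(-⅛))*(3*√2) - 1045478 = -693*√2/4 - 1045478 = -1045478 - 693*√2/4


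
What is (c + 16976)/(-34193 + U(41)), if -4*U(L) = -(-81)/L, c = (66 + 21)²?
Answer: -4025380/5607733 ≈ -0.71783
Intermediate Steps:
c = 7569 (c = 87² = 7569)
U(L) = -81/(4*L) (U(L) = -(-1)*(-81/L)/4 = -81/(4*L))
(c + 16976)/(-34193 + U(41)) = (7569 + 16976)/(-34193 - 81/4/41) = 24545/(-34193 - 81/4*1/41) = 24545/(-34193 - 81/164) = 24545/(-5607733/164) = 24545*(-164/5607733) = -4025380/5607733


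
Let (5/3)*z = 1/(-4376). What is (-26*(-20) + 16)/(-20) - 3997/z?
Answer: 437271398/15 ≈ 2.9151e+7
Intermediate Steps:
z = -3/21880 (z = (3/5)/(-4376) = (3/5)*(-1/4376) = -3/21880 ≈ -0.00013711)
(-26*(-20) + 16)/(-20) - 3997/z = (-26*(-20) + 16)/(-20) - 3997/(-3/21880) = (520 + 16)*(-1/20) - 3997*(-21880/3) = 536*(-1/20) + 87454360/3 = -134/5 + 87454360/3 = 437271398/15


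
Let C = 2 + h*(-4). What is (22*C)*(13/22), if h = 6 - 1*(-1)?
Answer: -338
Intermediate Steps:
h = 7 (h = 6 + 1 = 7)
C = -26 (C = 2 + 7*(-4) = 2 - 28 = -26)
(22*C)*(13/22) = (22*(-26))*(13/22) = -7436/22 = -572*13/22 = -338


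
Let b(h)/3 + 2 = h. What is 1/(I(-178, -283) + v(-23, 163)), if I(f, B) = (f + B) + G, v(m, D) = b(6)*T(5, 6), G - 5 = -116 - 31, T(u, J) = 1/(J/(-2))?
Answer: -1/607 ≈ -0.0016474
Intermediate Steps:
T(u, J) = -2/J (T(u, J) = 1/(J*(-½)) = 1/(-J/2) = -2/J)
b(h) = -6 + 3*h
G = -142 (G = 5 + (-116 - 31) = 5 - 147 = -142)
v(m, D) = -4 (v(m, D) = (-6 + 3*6)*(-2/6) = (-6 + 18)*(-2*⅙) = 12*(-⅓) = -4)
I(f, B) = -142 + B + f (I(f, B) = (f + B) - 142 = (B + f) - 142 = -142 + B + f)
1/(I(-178, -283) + v(-23, 163)) = 1/((-142 - 283 - 178) - 4) = 1/(-603 - 4) = 1/(-607) = -1/607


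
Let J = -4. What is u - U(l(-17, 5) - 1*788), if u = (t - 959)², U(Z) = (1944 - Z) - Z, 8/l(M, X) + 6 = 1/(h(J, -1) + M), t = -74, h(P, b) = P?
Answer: 135072927/127 ≈ 1.0636e+6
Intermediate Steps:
l(M, X) = 8/(-6 + 1/(-4 + M))
U(Z) = 1944 - 2*Z
u = 1067089 (u = (-74 - 959)² = (-1033)² = 1067089)
u - U(l(-17, 5) - 1*788) = 1067089 - (1944 - 2*(8*(4 - 1*(-17))/(-25 + 6*(-17)) - 1*788)) = 1067089 - (1944 - 2*(8*(4 + 17)/(-25 - 102) - 788)) = 1067089 - (1944 - 2*(8*21/(-127) - 788)) = 1067089 - (1944 - 2*(8*(-1/127)*21 - 788)) = 1067089 - (1944 - 2*(-168/127 - 788)) = 1067089 - (1944 - 2*(-100244/127)) = 1067089 - (1944 + 200488/127) = 1067089 - 1*447376/127 = 1067089 - 447376/127 = 135072927/127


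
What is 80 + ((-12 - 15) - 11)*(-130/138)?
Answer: 7990/69 ≈ 115.80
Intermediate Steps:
80 + ((-12 - 15) - 11)*(-130/138) = 80 + (-27 - 11)*(-130*1/138) = 80 - 38*(-65/69) = 80 + 2470/69 = 7990/69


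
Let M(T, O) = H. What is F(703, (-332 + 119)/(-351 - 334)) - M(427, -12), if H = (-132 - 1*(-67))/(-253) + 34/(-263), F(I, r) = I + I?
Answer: 93545341/66539 ≈ 1405.9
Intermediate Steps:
F(I, r) = 2*I
H = 8493/66539 (H = (-132 + 67)*(-1/253) + 34*(-1/263) = -65*(-1/253) - 34/263 = 65/253 - 34/263 = 8493/66539 ≈ 0.12764)
M(T, O) = 8493/66539
F(703, (-332 + 119)/(-351 - 334)) - M(427, -12) = 2*703 - 1*8493/66539 = 1406 - 8493/66539 = 93545341/66539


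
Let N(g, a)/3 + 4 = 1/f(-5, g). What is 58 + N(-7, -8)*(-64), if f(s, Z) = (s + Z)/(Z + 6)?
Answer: 810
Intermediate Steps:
f(s, Z) = (Z + s)/(6 + Z)
N(g, a) = -12 + 3*(6 + g)/(-5 + g) (N(g, a) = -12 + 3/(((g - 5)/(6 + g))) = -12 + 3/(((-5 + g)/(6 + g))) = -12 + 3*((6 + g)/(-5 + g)) = -12 + 3*(6 + g)/(-5 + g))
58 + N(-7, -8)*(-64) = 58 + (3*(26 - 3*(-7))/(-5 - 7))*(-64) = 58 + (3*(26 + 21)/(-12))*(-64) = 58 + (3*(-1/12)*47)*(-64) = 58 - 47/4*(-64) = 58 + 752 = 810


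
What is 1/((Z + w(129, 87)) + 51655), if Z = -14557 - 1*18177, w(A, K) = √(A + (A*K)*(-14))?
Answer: 6307/119387078 - I*√156993/358161234 ≈ 5.2828e-5 - 1.1063e-6*I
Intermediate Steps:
w(A, K) = √(A - 14*A*K)
Z = -32734 (Z = -14557 - 18177 = -32734)
1/((Z + w(129, 87)) + 51655) = 1/((-32734 + √(129*(1 - 14*87))) + 51655) = 1/((-32734 + √(129*(1 - 1218))) + 51655) = 1/((-32734 + √(129*(-1217))) + 51655) = 1/((-32734 + √(-156993)) + 51655) = 1/((-32734 + I*√156993) + 51655) = 1/(18921 + I*√156993)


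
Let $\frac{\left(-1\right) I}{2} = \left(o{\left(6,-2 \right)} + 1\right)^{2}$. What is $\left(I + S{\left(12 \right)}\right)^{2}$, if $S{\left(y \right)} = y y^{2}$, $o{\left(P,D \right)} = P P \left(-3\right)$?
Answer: $448168900$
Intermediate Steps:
$o{\left(P,D \right)} = - 3 P^{2}$ ($o{\left(P,D \right)} = P^{2} \left(-3\right) = - 3 P^{2}$)
$S{\left(y \right)} = y^{3}$
$I = -22898$ ($I = - 2 \left(- 3 \cdot 6^{2} + 1\right)^{2} = - 2 \left(\left(-3\right) 36 + 1\right)^{2} = - 2 \left(-108 + 1\right)^{2} = - 2 \left(-107\right)^{2} = \left(-2\right) 11449 = -22898$)
$\left(I + S{\left(12 \right)}\right)^{2} = \left(-22898 + 12^{3}\right)^{2} = \left(-22898 + 1728\right)^{2} = \left(-21170\right)^{2} = 448168900$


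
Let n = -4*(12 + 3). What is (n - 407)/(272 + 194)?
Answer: -467/466 ≈ -1.0021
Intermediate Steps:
n = -60 (n = -4*15 = -60)
(n - 407)/(272 + 194) = (-60 - 407)/(272 + 194) = -467/466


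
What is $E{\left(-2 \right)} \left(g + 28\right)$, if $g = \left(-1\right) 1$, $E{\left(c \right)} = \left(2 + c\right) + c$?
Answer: $-54$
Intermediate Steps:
$E{\left(c \right)} = 2 + 2 c$
$g = -1$
$E{\left(-2 \right)} \left(g + 28\right) = \left(2 + 2 \left(-2\right)\right) \left(-1 + 28\right) = \left(2 - 4\right) 27 = \left(-2\right) 27 = -54$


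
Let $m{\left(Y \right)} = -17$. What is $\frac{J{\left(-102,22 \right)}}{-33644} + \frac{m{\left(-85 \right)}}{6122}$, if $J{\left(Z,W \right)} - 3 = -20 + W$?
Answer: $- \frac{301279}{102984284} \approx -0.0029255$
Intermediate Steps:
$J{\left(Z,W \right)} = -17 + W$ ($J{\left(Z,W \right)} = 3 + \left(-20 + W\right) = -17 + W$)
$\frac{J{\left(-102,22 \right)}}{-33644} + \frac{m{\left(-85 \right)}}{6122} = \frac{-17 + 22}{-33644} - \frac{17}{6122} = 5 \left(- \frac{1}{33644}\right) - \frac{17}{6122} = - \frac{5}{33644} - \frac{17}{6122} = - \frac{301279}{102984284}$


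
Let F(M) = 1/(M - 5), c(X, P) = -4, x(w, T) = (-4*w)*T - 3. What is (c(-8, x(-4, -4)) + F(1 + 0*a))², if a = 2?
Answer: 289/16 ≈ 18.063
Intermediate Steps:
x(w, T) = -3 - 4*T*w (x(w, T) = -4*T*w - 3 = -3 - 4*T*w)
F(M) = 1/(-5 + M)
(c(-8, x(-4, -4)) + F(1 + 0*a))² = (-4 + 1/(-5 + (1 + 0*2)))² = (-4 + 1/(-5 + (1 + 0)))² = (-4 + 1/(-5 + 1))² = (-4 + 1/(-4))² = (-4 - ¼)² = (-17/4)² = 289/16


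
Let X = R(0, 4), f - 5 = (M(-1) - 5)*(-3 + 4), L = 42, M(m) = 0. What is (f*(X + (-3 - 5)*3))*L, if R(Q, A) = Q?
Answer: 0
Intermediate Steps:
f = 0 (f = 5 + (0 - 5)*(-3 + 4) = 5 - 5*1 = 5 - 5 = 0)
X = 0
(f*(X + (-3 - 5)*3))*L = (0*(0 + (-3 - 5)*3))*42 = (0*(0 - 8*3))*42 = (0*(0 - 24))*42 = (0*(-24))*42 = 0*42 = 0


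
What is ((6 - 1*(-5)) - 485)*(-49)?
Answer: 23226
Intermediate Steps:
((6 - 1*(-5)) - 485)*(-49) = ((6 + 5) - 485)*(-49) = (11 - 485)*(-49) = -474*(-49) = 23226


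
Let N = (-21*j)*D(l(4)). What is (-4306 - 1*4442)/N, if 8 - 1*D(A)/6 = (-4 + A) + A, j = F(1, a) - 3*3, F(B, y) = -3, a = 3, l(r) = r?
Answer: -81/56 ≈ -1.4464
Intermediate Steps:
j = -12 (j = -3 - 3*3 = -3 - 9 = -12)
D(A) = 72 - 12*A (D(A) = 48 - 6*((-4 + A) + A) = 48 - 6*(-4 + 2*A) = 48 + (24 - 12*A) = 72 - 12*A)
N = 6048 (N = (-21*(-12))*(72 - 12*4) = 252*(72 - 48) = 252*24 = 6048)
(-4306 - 1*4442)/N = (-4306 - 1*4442)/6048 = (-4306 - 4442)*(1/6048) = -8748*1/6048 = -81/56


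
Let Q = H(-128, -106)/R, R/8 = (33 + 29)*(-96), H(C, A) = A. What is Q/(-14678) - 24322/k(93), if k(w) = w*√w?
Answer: -53/349453824 - 24322*√93/8649 ≈ -27.119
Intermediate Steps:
R = -47616 (R = 8*((33 + 29)*(-96)) = 8*(62*(-96)) = 8*(-5952) = -47616)
k(w) = w^(3/2)
Q = 53/23808 (Q = -106/(-47616) = -106*(-1/47616) = 53/23808 ≈ 0.0022261)
Q/(-14678) - 24322/k(93) = (53/23808)/(-14678) - 24322*√93/8649 = (53/23808)*(-1/14678) - 24322*√93/8649 = -53/349453824 - 24322*√93/8649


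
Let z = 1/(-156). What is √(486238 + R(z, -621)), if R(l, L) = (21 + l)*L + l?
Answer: √719738682/39 ≈ 687.90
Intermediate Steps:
z = -1/156 ≈ -0.0064103
R(l, L) = l + L*(21 + l) (R(l, L) = L*(21 + l) + l = l + L*(21 + l))
√(486238 + R(z, -621)) = √(486238 + (-1/156 + 21*(-621) - 621*(-1/156))) = √(486238 + (-1/156 - 13041 + 207/52)) = √(486238 - 508444/39) = √(18454838/39) = √719738682/39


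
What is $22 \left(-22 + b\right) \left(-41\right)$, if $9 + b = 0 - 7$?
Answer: $34276$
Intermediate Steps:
$b = -16$ ($b = -9 + \left(0 - 7\right) = -9 - 7 = -16$)
$22 \left(-22 + b\right) \left(-41\right) = 22 \left(-22 - 16\right) \left(-41\right) = 22 \left(-38\right) \left(-41\right) = \left(-836\right) \left(-41\right) = 34276$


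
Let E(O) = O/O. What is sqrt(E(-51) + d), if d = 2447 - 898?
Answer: 5*sqrt(62) ≈ 39.370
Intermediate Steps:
E(O) = 1
d = 1549
sqrt(E(-51) + d) = sqrt(1 + 1549) = sqrt(1550) = 5*sqrt(62)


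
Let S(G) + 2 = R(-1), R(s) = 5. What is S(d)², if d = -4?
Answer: 9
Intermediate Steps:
S(G) = 3 (S(G) = -2 + 5 = 3)
S(d)² = 3² = 9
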